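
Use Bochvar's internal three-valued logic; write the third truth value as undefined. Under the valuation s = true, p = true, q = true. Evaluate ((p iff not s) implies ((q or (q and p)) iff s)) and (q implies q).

true

not s = not true = false
p iff not s = true iff false = false
q and p = true and true = true
q or (q and p) = true or true = true
(q or (q and p)) iff s = true iff true = true
(p iff not s) implies ((q or (q and p)) iff s) = false implies true = true
q implies q = true implies true = true
((p iff not s) implies ((q or (q and p)) iff s)) and (q implies q) = true and true = true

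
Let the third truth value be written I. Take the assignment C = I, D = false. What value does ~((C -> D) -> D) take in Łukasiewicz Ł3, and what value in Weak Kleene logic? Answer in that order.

In Łukasiewicz Ł3: C -> D = I -> false = I  [min(1, 1−½+0)]
(C -> D) -> D = I -> false = I
~((C -> D) -> D) = ~I = I
In Weak Kleene logic: C -> D = I -> false = I
(C -> D) -> D = I -> false = I
~((C -> D) -> D) = ~I = I

I; I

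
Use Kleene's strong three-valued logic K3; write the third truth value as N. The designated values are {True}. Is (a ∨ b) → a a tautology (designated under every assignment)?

No

Countermodel: a=N, b=True gives N, which is not designated.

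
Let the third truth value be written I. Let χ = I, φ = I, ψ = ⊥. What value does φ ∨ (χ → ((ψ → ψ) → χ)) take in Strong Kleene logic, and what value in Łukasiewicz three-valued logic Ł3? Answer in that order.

I; ⊤

In Strong Kleene logic: ψ → ψ = ⊥ → ⊥ = ⊤
(ψ → ψ) → χ = ⊤ → I = I  [¬⊤ ∨ I]
χ → ((ψ → ψ) → χ) = I → I = I
φ ∨ (χ → ((ψ → ψ) → χ)) = I ∨ I = I
In Łukasiewicz three-valued logic Ł3: ψ → ψ = ⊥ → ⊥ = ⊤
(ψ → ψ) → χ = ⊤ → I = I  [min(1, 1−1+½)]
χ → ((ψ → ψ) → χ) = I → I = ⊤
φ ∨ (χ → ((ψ → ψ) → χ)) = I ∨ ⊤ = ⊤
They differ because Strong Kleene logic and Łukasiewicz three-valued logic Ł3 treat I differently under implication.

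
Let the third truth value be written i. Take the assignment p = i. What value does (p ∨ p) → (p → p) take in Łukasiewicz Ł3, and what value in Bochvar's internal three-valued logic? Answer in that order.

T; i

In Łukasiewicz Ł3: p ∨ p = i ∨ i = i
p → p = i → i = T  [min(1, 1−½+½)]
(p ∨ p) → (p → p) = i → T = T
In Bochvar's internal three-valued logic: p ∨ p = i ∨ i = i
p → p = i → i = i
(p ∨ p) → (p → p) = i → i = i
They differ because Łukasiewicz Ł3 and Bochvar's internal three-valued logic treat i differently under the binary connectives.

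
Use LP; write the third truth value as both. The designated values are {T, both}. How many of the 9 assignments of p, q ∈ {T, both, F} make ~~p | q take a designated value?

Of the 9 assignments, 8 give a value in {T, both}.

8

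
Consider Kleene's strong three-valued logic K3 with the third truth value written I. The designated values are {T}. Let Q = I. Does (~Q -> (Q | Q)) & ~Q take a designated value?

~Q = ~I = I
Q | Q = I | I = I
~Q -> (Q | Q) = I -> I = I
~Q = ~I = I
(~Q -> (Q | Q)) & ~Q = I & I = I
I ∉ {T}.

No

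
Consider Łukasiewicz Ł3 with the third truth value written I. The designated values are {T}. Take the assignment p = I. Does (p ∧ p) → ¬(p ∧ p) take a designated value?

p ∧ p = I ∧ I = I
p ∧ p = I ∧ I = I
¬(p ∧ p) = ¬I = I
(p ∧ p) → ¬(p ∧ p) = I → I = T
T ∈ {T}.

Yes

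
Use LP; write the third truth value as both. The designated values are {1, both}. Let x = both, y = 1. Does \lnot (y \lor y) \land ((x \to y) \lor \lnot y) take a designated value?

No

y \lor y = 1 \lor 1 = 1
\lnot (y \lor y) = \lnot 1 = 0
x \to y = both \to 1 = 1  [\lnot both \lor 1]
\lnot y = \lnot 1 = 0
(x \to y) \lor \lnot y = 1 \lor 0 = 1
\lnot (y \lor y) \land ((x \to y) \lor \lnot y) = 0 \land 1 = 0
0 ∉ {1, both}.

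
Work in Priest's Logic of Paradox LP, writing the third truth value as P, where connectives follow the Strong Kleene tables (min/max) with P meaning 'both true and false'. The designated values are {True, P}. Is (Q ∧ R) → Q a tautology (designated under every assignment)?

Every assignment of Q, R over {True, P, False} gives a value in {True, P}.
In particular, with Q=P, R=P: (Q ∧ R) → Q = P.

Yes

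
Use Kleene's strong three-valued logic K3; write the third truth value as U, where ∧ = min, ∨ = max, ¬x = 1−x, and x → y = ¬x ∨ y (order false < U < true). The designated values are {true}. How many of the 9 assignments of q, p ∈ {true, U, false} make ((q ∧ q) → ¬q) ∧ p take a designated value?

Designated under: (q=false, p=true).

1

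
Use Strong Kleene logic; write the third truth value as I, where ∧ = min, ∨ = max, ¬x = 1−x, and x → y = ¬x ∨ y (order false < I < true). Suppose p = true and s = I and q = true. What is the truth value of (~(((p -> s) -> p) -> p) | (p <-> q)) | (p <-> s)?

p -> s = true -> I = I  [~true | I]
(p -> s) -> p = I -> true = true
((p -> s) -> p) -> p = true -> true = true
~(((p -> s) -> p) -> p) = ~true = false
p <-> q = true <-> true = true
~(((p -> s) -> p) -> p) | (p <-> q) = false | true = true
p <-> s = true <-> I = I
(~(((p -> s) -> p) -> p) | (p <-> q)) | (p <-> s) = true | I = true

true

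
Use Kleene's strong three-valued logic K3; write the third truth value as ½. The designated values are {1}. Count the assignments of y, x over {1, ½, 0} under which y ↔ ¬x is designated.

2

Designated under: (y=1, x=0); (y=0, x=1).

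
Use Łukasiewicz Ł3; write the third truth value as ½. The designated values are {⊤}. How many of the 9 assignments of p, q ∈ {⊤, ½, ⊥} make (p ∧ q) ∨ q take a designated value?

3

Designated under: (p=⊤, q=⊤); (p=½, q=⊤); (p=⊥, q=⊤).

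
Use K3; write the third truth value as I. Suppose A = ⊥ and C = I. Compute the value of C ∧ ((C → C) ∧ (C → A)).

C → C = I → I = I  [¬I ∨ I]
C → A = I → ⊥ = I
(C → C) ∧ (C → A) = I ∧ I = I
C ∧ ((C → C) ∧ (C → A)) = I ∧ I = I

I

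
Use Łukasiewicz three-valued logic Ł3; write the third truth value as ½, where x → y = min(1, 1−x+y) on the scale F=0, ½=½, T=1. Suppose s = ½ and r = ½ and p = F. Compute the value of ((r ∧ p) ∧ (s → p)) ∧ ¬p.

F

r ∧ p = ½ ∧ F = F
s → p = ½ → F = ½  [min(1, 1−½+0)]
(r ∧ p) ∧ (s → p) = F ∧ ½ = F
¬p = ¬F = T
((r ∧ p) ∧ (s → p)) ∧ ¬p = F ∧ T = F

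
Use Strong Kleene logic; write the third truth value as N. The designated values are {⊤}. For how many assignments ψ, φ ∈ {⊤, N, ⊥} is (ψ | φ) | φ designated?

Of the 9 assignments, 5 give a value in {⊤}.

5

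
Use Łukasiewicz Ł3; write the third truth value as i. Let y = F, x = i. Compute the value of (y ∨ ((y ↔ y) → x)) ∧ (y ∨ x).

y ↔ y = F ↔ F = T
(y ↔ y) → x = T → i = i  [min(1, 1−1+½)]
y ∨ ((y ↔ y) → x) = F ∨ i = i
y ∨ x = F ∨ i = i
(y ∨ ((y ↔ y) → x)) ∧ (y ∨ x) = i ∧ i = i

i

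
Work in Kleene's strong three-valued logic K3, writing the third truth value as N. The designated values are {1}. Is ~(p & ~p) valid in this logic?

Countermodel: p=N gives N, which is not designated.

No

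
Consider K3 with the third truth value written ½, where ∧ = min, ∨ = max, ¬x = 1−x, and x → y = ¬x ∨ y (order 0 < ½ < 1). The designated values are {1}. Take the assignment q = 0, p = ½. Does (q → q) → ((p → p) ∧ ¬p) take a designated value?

No

q → q = 0 → 0 = 1
p → p = ½ → ½ = ½  [¬½ ∨ ½]
¬p = ¬½ = ½
(p → p) ∧ ¬p = ½ ∧ ½ = ½
(q → q) → ((p → p) ∧ ¬p) = 1 → ½ = ½
½ ∉ {1}.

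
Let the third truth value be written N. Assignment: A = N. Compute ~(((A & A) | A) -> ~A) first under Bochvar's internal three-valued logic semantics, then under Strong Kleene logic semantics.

N; N

In Bochvar's internal three-valued logic: A & A = N & N = N
(A & A) | A = N | N = N
~A = ~N = N
((A & A) | A) -> ~A = N -> N = N  [any arg is the third value ⇒ result is the third value]
~(((A & A) | A) -> ~A) = ~N = N
In Strong Kleene logic: A & A = N & N = N
(A & A) | A = N | N = N
~A = ~N = N
((A & A) | A) -> ~A = N -> N = N
~(((A & A) | A) -> ~A) = ~N = N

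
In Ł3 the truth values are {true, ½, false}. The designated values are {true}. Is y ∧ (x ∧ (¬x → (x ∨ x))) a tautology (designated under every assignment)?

No

Countermodel: y=true, x=½ gives ½, which is not designated.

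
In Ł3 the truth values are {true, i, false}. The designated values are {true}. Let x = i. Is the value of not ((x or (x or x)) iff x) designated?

x or x = i or i = i
x or (x or x) = i or i = i
(x or (x or x)) iff x = i iff i = true  [1 − |½−½|]
not ((x or (x or x)) iff x) = not true = false
false ∉ {true}.

No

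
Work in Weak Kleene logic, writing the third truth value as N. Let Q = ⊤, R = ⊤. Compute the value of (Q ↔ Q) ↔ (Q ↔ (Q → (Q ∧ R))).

⊤

Q ↔ Q = ⊤ ↔ ⊤ = ⊤
Q ∧ R = ⊤ ∧ ⊤ = ⊤
Q → (Q ∧ R) = ⊤ → ⊤ = ⊤
Q ↔ (Q → (Q ∧ R)) = ⊤ ↔ ⊤ = ⊤
(Q ↔ Q) ↔ (Q ↔ (Q → (Q ∧ R))) = ⊤ ↔ ⊤ = ⊤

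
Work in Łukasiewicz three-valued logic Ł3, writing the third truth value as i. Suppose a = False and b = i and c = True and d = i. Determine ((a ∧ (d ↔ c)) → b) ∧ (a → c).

True

d ↔ c = i ↔ True = i  [1 − |½−1|]
a ∧ (d ↔ c) = False ∧ i = False
(a ∧ (d ↔ c)) → b = False → i = True
a → c = False → True = True
((a ∧ (d ↔ c)) → b) ∧ (a → c) = True ∧ True = True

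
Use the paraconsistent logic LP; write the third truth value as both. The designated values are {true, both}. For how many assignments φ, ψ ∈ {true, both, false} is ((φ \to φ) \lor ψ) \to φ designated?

Of the 9 assignments, 6 give a value in {true, both}.

6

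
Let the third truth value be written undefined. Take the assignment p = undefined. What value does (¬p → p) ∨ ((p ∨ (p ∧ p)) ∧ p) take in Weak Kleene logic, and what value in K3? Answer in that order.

undefined; undefined

In Weak Kleene logic: ¬p = ¬undefined = undefined
¬p → p = undefined → undefined = undefined  [any arg is the third value ⇒ result is the third value]
p ∧ p = undefined ∧ undefined = undefined
p ∨ (p ∧ p) = undefined ∨ undefined = undefined
(p ∨ (p ∧ p)) ∧ p = undefined ∧ undefined = undefined
(¬p → p) ∨ ((p ∨ (p ∧ p)) ∧ p) = undefined ∨ undefined = undefined
In K3: ¬p = ¬undefined = undefined
¬p → p = undefined → undefined = undefined  [¬undefined ∨ undefined]
p ∧ p = undefined ∧ undefined = undefined
p ∨ (p ∧ p) = undefined ∨ undefined = undefined
(p ∨ (p ∧ p)) ∧ p = undefined ∧ undefined = undefined
(¬p → p) ∨ ((p ∨ (p ∧ p)) ∧ p) = undefined ∨ undefined = undefined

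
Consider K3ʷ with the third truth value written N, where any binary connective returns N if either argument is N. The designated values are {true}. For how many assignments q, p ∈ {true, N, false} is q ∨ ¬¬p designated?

3

Designated under: (q=true, p=true); (q=true, p=false); (q=false, p=true).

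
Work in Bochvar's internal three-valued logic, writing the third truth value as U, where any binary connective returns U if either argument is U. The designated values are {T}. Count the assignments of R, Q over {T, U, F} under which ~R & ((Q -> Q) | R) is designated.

Designated under: (R=F, Q=T); (R=F, Q=F).

2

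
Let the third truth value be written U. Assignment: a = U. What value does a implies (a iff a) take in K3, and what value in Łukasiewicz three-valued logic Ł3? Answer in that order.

U; true

In K3: a iff a = U iff U = U
a implies (a iff a) = U implies U = U  [not U or U]
In Łukasiewicz three-valued logic Ł3: a iff a = U iff U = true  [1 − |½−½|]
a implies (a iff a) = U implies true = true
They differ because K3 and Łukasiewicz three-valued logic Ł3 treat U differently under implication.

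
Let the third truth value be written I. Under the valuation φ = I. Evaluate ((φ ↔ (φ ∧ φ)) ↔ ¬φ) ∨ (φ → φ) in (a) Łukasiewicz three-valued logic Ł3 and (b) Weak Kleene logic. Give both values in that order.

True; I

In Łukasiewicz three-valued logic Ł3: φ ∧ φ = I ∧ I = I
φ ↔ (φ ∧ φ) = I ↔ I = True  [1 − |½−½|]
¬φ = ¬I = I
(φ ↔ (φ ∧ φ)) ↔ ¬φ = True ↔ I = I
φ → φ = I → I = True
((φ ↔ (φ ∧ φ)) ↔ ¬φ) ∨ (φ → φ) = I ∨ True = True
In Weak Kleene logic: φ ∧ φ = I ∧ I = I
φ ↔ (φ ∧ φ) = I ↔ I = I
¬φ = ¬I = I
(φ ↔ (φ ∧ φ)) ↔ ¬φ = I ↔ I = I
φ → φ = I → I = I  [any arg is the third value ⇒ result is the third value]
((φ ↔ (φ ∧ φ)) ↔ ¬φ) ∨ (φ → φ) = I ∨ I = I
They differ because Łukasiewicz three-valued logic Ł3 and Weak Kleene logic treat I differently under the binary connectives.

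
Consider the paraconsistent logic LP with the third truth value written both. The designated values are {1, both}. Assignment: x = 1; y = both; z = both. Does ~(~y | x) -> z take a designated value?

Yes

~y = ~both = both
~y | x = both | 1 = 1
~(~y | x) = ~1 = 0
~(~y | x) -> z = 0 -> both = 1
1 ∈ {1, both}.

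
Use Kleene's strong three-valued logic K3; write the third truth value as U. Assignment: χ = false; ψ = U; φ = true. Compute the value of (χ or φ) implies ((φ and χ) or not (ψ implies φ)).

false

χ or φ = false or true = true
φ and χ = true and false = false
ψ implies φ = U implies true = true  [not U or true]
not (ψ implies φ) = not true = false
(φ and χ) or not (ψ implies φ) = false or false = false
(χ or φ) implies ((φ and χ) or not (ψ implies φ)) = true implies false = false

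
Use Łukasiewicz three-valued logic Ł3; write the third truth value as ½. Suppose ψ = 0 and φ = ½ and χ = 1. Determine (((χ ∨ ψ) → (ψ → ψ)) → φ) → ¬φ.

χ ∨ ψ = 1 ∨ 0 = 1
ψ → ψ = 0 → 0 = 1
(χ ∨ ψ) → (ψ → ψ) = 1 → 1 = 1
((χ ∨ ψ) → (ψ → ψ)) → φ = 1 → ½ = ½  [min(1, 1−1+½)]
¬φ = ¬½ = ½
(((χ ∨ ψ) → (ψ → ψ)) → φ) → ¬φ = ½ → ½ = 1

1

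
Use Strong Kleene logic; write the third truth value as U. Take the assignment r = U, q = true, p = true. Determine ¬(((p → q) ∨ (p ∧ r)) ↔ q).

p → q = true → true = true
p ∧ r = true ∧ U = U
(p → q) ∨ (p ∧ r) = true ∨ U = true
((p → q) ∨ (p ∧ r)) ↔ q = true ↔ true = true
¬(((p → q) ∨ (p ∧ r)) ↔ q) = ¬true = false

false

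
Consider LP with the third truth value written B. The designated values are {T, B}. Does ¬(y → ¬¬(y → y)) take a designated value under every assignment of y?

Countermodel: y=T gives F, which is not designated.

No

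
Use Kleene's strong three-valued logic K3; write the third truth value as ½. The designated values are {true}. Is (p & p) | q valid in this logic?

Countermodel: p=½, q=½ gives ½, which is not designated.

No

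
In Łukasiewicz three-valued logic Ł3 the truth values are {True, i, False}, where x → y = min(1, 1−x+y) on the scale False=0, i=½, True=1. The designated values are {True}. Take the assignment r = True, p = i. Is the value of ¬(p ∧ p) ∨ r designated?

p ∧ p = i ∧ i = i
¬(p ∧ p) = ¬i = i
¬(p ∧ p) ∨ r = i ∨ True = True
True ∈ {True}.

Yes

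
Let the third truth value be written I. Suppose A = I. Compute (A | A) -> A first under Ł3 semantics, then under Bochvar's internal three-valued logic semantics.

In Ł3: A | A = I | I = I
(A | A) -> A = I -> I = 1  [min(1, 1−½+½)]
In Bochvar's internal three-valued logic: A | A = I | I = I
(A | A) -> A = I -> I = I  [any arg is the third value ⇒ result is the third value]
They differ because Ł3 and Bochvar's internal three-valued logic treat I differently under the binary connectives.

1; I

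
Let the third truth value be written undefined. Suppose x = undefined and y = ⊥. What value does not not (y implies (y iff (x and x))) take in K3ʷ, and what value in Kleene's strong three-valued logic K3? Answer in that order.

undefined; ⊤

In K3ʷ: x and x = undefined and undefined = undefined
y iff (x and x) = ⊥ iff undefined = undefined
y implies (y iff (x and x)) = ⊥ implies undefined = undefined  [any arg is the third value ⇒ result is the third value]
not (y implies (y iff (x and x))) = not undefined = undefined
not not (y implies (y iff (x and x))) = not undefined = undefined
In Kleene's strong three-valued logic K3: x and x = undefined and undefined = undefined
y iff (x and x) = ⊥ iff undefined = undefined
y implies (y iff (x and x)) = ⊥ implies undefined = ⊤
not (y implies (y iff (x and x))) = not ⊤ = ⊥
not not (y implies (y iff (x and x))) = not ⊥ = ⊤
They differ because K3ʷ and Kleene's strong three-valued logic K3 treat undefined differently under the binary connectives.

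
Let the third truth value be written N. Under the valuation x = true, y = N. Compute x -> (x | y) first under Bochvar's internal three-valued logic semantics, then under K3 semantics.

N; true

In Bochvar's internal three-valued logic: x | y = true | N = N
x -> (x | y) = true -> N = N  [any arg is the third value ⇒ result is the third value]
In K3: x | y = true | N = true
x -> (x | y) = true -> true = true
They differ because Bochvar's internal three-valued logic and K3 treat N differently under the binary connectives.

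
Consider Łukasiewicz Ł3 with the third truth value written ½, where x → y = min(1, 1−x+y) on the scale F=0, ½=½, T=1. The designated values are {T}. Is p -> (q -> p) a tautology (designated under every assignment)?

Yes

Every assignment of p, q over {T, ½, F} gives a value in {T}.
In particular, with p=½, q=½: p -> (q -> p) = T.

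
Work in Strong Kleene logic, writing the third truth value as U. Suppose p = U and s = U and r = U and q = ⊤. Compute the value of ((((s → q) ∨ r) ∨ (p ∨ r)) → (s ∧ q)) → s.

s → q = U → ⊤ = ⊤  [¬U ∨ ⊤]
(s → q) ∨ r = ⊤ ∨ U = ⊤
p ∨ r = U ∨ U = U
((s → q) ∨ r) ∨ (p ∨ r) = ⊤ ∨ U = ⊤
s ∧ q = U ∧ ⊤ = U
(((s → q) ∨ r) ∨ (p ∨ r)) → (s ∧ q) = ⊤ → U = U
((((s → q) ∨ r) ∨ (p ∨ r)) → (s ∧ q)) → s = U → U = U

U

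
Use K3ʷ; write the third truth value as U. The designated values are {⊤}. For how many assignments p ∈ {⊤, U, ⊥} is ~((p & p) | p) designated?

1

p=⊤: ⊥ ·
p=U: U ·
p=⊥: ⊤ ✓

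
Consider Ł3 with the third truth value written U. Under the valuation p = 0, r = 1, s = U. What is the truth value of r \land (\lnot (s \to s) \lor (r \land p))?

s \to s = U \to U = 1  [min(1, 1−½+½)]
\lnot (s \to s) = \lnot 1 = 0
r \land p = 1 \land 0 = 0
\lnot (s \to s) \lor (r \land p) = 0 \lor 0 = 0
r \land (\lnot (s \to s) \lor (r \land p)) = 1 \land 0 = 0

0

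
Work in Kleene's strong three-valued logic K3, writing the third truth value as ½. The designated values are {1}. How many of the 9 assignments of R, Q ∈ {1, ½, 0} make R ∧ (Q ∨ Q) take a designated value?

Designated under: (R=1, Q=1).

1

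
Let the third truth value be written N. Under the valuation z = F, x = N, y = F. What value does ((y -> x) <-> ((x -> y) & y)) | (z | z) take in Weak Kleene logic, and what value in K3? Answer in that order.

N; F

In Weak Kleene logic: y -> x = F -> N = N  [any arg is the third value ⇒ result is the third value]
x -> y = N -> F = N
(x -> y) & y = N & F = N
(y -> x) <-> ((x -> y) & y) = N <-> N = N
z | z = F | F = F
((y -> x) <-> ((x -> y) & y)) | (z | z) = N | F = N
In K3: y -> x = F -> N = T
x -> y = N -> F = N
(x -> y) & y = N & F = F
(y -> x) <-> ((x -> y) & y) = T <-> F = F
z | z = F | F = F
((y -> x) <-> ((x -> y) & y)) | (z | z) = F | F = F
They differ because Weak Kleene logic and K3 treat N differently under the binary connectives.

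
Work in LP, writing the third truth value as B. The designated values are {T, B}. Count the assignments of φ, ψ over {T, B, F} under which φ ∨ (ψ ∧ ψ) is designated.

8

Of the 9 assignments, 8 give a value in {T, B}.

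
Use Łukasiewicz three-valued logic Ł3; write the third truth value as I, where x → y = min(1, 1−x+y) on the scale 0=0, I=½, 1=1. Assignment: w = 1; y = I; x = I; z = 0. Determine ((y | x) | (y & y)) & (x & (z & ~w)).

y | x = I | I = I
y & y = I & I = I
(y | x) | (y & y) = I | I = I
~w = ~1 = 0
z & ~w = 0 & 0 = 0
x & (z & ~w) = I & 0 = 0
((y | x) | (y & y)) & (x & (z & ~w)) = I & 0 = 0

0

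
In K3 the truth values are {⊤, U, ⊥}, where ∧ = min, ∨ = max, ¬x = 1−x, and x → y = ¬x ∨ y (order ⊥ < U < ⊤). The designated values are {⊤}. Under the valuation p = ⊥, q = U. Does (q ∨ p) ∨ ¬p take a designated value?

q ∨ p = U ∨ ⊥ = U
¬p = ¬⊥ = ⊤
(q ∨ p) ∨ ¬p = U ∨ ⊤ = ⊤
⊤ ∈ {⊤}.

Yes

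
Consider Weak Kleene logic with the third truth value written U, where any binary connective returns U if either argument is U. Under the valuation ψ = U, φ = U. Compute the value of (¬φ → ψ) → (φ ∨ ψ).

¬φ = ¬U = U
¬φ → ψ = U → U = U  [any arg is the third value ⇒ result is the third value]
φ ∨ ψ = U ∨ U = U
(¬φ → ψ) → (φ ∨ ψ) = U → U = U

U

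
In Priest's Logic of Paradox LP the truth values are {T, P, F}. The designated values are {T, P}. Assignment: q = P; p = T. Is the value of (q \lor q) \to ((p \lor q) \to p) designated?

Yes

q \lor q = P \lor P = P
p \lor q = T \lor P = T
(p \lor q) \to p = T \to T = T
(q \lor q) \to ((p \lor q) \to p) = P \to T = T  [\lnot P \lor T]
T ∈ {T, P}.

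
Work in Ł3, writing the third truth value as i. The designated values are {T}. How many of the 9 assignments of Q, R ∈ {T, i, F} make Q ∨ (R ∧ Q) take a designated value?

3

Designated under: (Q=T, R=T); (Q=T, R=i); (Q=T, R=F).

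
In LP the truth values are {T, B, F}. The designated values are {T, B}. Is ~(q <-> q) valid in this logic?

No

Countermodel: q=T gives F, which is not designated.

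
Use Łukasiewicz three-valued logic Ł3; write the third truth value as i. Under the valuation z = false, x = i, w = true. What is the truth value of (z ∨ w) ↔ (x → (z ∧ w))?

i

z ∨ w = false ∨ true = true
z ∧ w = false ∧ true = false
x → (z ∧ w) = i → false = i  [min(1, 1−½+0)]
(z ∨ w) ↔ (x → (z ∧ w)) = true ↔ i = i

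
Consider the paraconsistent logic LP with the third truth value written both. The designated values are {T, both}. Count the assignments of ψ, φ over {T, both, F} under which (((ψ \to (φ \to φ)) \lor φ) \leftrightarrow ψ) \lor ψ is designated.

6

Of the 9 assignments, 6 give a value in {T, both}.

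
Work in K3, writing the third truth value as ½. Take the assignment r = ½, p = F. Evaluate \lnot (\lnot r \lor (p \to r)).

F

\lnot r = \lnot ½ = ½
p \to r = F \to ½ = T
\lnot r \lor (p \to r) = ½ \lor T = T
\lnot (\lnot r \lor (p \to r)) = \lnot T = F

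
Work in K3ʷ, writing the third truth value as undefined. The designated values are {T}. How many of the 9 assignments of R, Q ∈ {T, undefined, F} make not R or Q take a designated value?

3

Designated under: (R=T, Q=T); (R=F, Q=T); (R=F, Q=F).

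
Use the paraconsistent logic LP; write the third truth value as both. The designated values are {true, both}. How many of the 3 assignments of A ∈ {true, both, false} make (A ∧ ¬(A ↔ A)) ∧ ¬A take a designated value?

1

A=true: false ·
A=both: both ✓
A=false: false ·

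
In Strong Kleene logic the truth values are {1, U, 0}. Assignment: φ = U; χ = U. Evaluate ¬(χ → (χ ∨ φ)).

U

χ ∨ φ = U ∨ U = U
χ → (χ ∨ φ) = U → U = U  [¬U ∨ U]
¬(χ → (χ ∨ φ)) = ¬U = U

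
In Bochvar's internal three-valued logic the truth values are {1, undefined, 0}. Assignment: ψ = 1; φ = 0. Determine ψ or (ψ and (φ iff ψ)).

1

φ iff ψ = 0 iff 1 = 0
ψ and (φ iff ψ) = 1 and 0 = 0
ψ or (ψ and (φ iff ψ)) = 1 or 0 = 1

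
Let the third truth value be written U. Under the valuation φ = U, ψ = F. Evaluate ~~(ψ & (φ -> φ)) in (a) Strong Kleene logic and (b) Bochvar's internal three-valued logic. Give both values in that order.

F; U

In Strong Kleene logic: φ -> φ = U -> U = U  [~U | U]
ψ & (φ -> φ) = F & U = F
~(ψ & (φ -> φ)) = ~F = T
~~(ψ & (φ -> φ)) = ~T = F
In Bochvar's internal three-valued logic: φ -> φ = U -> U = U  [any arg is the third value ⇒ result is the third value]
ψ & (φ -> φ) = F & U = U
~(ψ & (φ -> φ)) = ~U = U
~~(ψ & (φ -> φ)) = ~U = U
They differ because Strong Kleene logic and Bochvar's internal three-valued logic treat U differently under the binary connectives.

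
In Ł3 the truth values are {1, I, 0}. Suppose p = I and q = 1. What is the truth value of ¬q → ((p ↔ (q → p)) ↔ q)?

1

¬q = ¬1 = 0
q → p = 1 → I = I  [min(1, 1−1+½)]
p ↔ (q → p) = I ↔ I = 1
(p ↔ (q → p)) ↔ q = 1 ↔ 1 = 1
¬q → ((p ↔ (q → p)) ↔ q) = 0 → 1 = 1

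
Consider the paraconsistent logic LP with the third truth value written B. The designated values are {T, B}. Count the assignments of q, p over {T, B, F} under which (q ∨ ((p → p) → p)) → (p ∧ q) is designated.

Of the 9 assignments, 7 give a value in {T, B}.

7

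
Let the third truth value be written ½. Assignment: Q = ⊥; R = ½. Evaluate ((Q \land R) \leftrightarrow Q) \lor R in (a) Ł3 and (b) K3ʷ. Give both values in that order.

⊤; ½

In Ł3: Q \land R = ⊥ \land ½ = ⊥
(Q \land R) \leftrightarrow Q = ⊥ \leftrightarrow ⊥ = ⊤
((Q \land R) \leftrightarrow Q) \lor R = ⊤ \lor ½ = ⊤
In K3ʷ: Q \land R = ⊥ \land ½ = ½
(Q \land R) \leftrightarrow Q = ½ \leftrightarrow ⊥ = ½
((Q \land R) \leftrightarrow Q) \lor R = ½ \lor ½ = ½
They differ because Ł3 and K3ʷ treat ½ differently under the binary connectives.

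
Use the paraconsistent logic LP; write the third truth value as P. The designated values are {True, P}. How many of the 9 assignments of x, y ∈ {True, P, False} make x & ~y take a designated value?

4

Designated under: (x=True, y=P); (x=True, y=False); (x=P, y=P); (x=P, y=False).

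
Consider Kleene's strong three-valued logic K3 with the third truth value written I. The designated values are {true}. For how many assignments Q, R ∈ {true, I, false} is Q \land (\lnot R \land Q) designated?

1

Designated under: (Q=true, R=false).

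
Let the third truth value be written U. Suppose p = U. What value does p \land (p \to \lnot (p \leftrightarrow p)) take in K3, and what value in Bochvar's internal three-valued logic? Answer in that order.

In K3: p \leftrightarrow p = U \leftrightarrow U = U
\lnot (p \leftrightarrow p) = \lnot U = U
p \to \lnot (p \leftrightarrow p) = U \to U = U
p \land (p \to \lnot (p \leftrightarrow p)) = U \land U = U
In Bochvar's internal three-valued logic: p \leftrightarrow p = U \leftrightarrow U = U
\lnot (p \leftrightarrow p) = \lnot U = U
p \to \lnot (p \leftrightarrow p) = U \to U = U  [any arg is the third value ⇒ result is the third value]
p \land (p \to \lnot (p \leftrightarrow p)) = U \land U = U

U; U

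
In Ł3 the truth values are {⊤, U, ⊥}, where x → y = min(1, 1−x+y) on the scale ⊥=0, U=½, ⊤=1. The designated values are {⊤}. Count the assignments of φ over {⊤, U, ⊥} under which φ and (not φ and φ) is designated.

φ=⊤: ⊥ ·
φ=U: U ·
φ=⊥: ⊥ ·

0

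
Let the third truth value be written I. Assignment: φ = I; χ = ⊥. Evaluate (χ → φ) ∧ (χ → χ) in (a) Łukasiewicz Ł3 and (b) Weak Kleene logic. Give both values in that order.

In Łukasiewicz Ł3: χ → φ = ⊥ → I = ⊤
χ → χ = ⊥ → ⊥ = ⊤
(χ → φ) ∧ (χ → χ) = ⊤ ∧ ⊤ = ⊤
In Weak Kleene logic: χ → φ = ⊥ → I = I  [any arg is the third value ⇒ result is the third value]
χ → χ = ⊥ → ⊥ = ⊤
(χ → φ) ∧ (χ → χ) = I ∧ ⊤ = I
They differ because Łukasiewicz Ł3 and Weak Kleene logic treat I differently under the binary connectives.

⊤; I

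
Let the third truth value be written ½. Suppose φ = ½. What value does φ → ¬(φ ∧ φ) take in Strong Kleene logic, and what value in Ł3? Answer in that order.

½; True

In Strong Kleene logic: φ ∧ φ = ½ ∧ ½ = ½
¬(φ ∧ φ) = ¬½ = ½
φ → ¬(φ ∧ φ) = ½ → ½ = ½
In Ł3: φ ∧ φ = ½ ∧ ½ = ½
¬(φ ∧ φ) = ¬½ = ½
φ → ¬(φ ∧ φ) = ½ → ½ = True  [min(1, 1−½+½)]
They differ because Strong Kleene logic and Ł3 treat ½ differently under implication.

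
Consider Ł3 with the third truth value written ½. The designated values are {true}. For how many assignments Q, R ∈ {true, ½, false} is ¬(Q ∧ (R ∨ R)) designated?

5

Of the 9 assignments, 5 give a value in {true}.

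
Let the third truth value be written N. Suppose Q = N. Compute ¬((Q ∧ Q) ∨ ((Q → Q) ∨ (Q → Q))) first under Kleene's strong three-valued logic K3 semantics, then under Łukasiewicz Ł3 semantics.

N; false

In Kleene's strong three-valued logic K3: Q ∧ Q = N ∧ N = N
Q → Q = N → N = N  [¬N ∨ N]
Q → Q = N → N = N
(Q → Q) ∨ (Q → Q) = N ∨ N = N
(Q ∧ Q) ∨ ((Q → Q) ∨ (Q → Q)) = N ∨ N = N
¬((Q ∧ Q) ∨ ((Q → Q) ∨ (Q → Q))) = ¬N = N
In Łukasiewicz Ł3: Q ∧ Q = N ∧ N = N
Q → Q = N → N = true  [min(1, 1−½+½)]
Q → Q = N → N = true
(Q → Q) ∨ (Q → Q) = true ∨ true = true
(Q ∧ Q) ∨ ((Q → Q) ∨ (Q → Q)) = N ∨ true = true
¬((Q ∧ Q) ∨ ((Q → Q) ∨ (Q → Q))) = ¬true = false
They differ because Kleene's strong three-valued logic K3 and Łukasiewicz Ł3 treat N differently under implication.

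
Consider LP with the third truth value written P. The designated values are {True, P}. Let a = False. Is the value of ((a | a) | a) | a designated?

No

a | a = False | False = False
(a | a) | a = False | False = False
((a | a) | a) | a = False | False = False
False ∉ {True, P}.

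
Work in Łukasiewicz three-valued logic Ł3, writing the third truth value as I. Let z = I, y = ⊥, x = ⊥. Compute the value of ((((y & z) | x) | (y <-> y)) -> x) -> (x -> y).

⊤

y & z = ⊥ & I = ⊥
(y & z) | x = ⊥ | ⊥ = ⊥
y <-> y = ⊥ <-> ⊥ = ⊤
((y & z) | x) | (y <-> y) = ⊥ | ⊤ = ⊤
(((y & z) | x) | (y <-> y)) -> x = ⊤ -> ⊥ = ⊥
x -> y = ⊥ -> ⊥ = ⊤
((((y & z) | x) | (y <-> y)) -> x) -> (x -> y) = ⊥ -> ⊤ = ⊤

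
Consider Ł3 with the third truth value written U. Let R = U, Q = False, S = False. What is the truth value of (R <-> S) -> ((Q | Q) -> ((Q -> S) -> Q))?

True

R <-> S = U <-> False = U  [1 − |½−0|]
Q | Q = False | False = False
Q -> S = False -> False = True
(Q -> S) -> Q = True -> False = False
(Q | Q) -> ((Q -> S) -> Q) = False -> False = True
(R <-> S) -> ((Q | Q) -> ((Q -> S) -> Q)) = U -> True = True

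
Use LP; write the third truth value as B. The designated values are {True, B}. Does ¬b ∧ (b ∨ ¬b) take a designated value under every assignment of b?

Countermodel: b=True gives False, which is not designated.

No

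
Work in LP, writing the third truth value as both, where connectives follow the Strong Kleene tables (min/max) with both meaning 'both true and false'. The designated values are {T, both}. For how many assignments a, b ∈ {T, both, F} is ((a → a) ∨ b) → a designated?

Of the 9 assignments, 6 give a value in {T, both}.

6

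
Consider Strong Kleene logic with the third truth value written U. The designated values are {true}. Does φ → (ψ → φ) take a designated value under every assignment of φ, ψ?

No

Countermodel: φ=U, ψ=true gives U, which is not designated.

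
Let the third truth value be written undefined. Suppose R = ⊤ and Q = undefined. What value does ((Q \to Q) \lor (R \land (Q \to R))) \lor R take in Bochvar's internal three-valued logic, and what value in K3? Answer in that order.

In Bochvar's internal three-valued logic: Q \to Q = undefined \to undefined = undefined
Q \to R = undefined \to ⊤ = undefined
R \land (Q \to R) = ⊤ \land undefined = undefined
(Q \to Q) \lor (R \land (Q \to R)) = undefined \lor undefined = undefined
((Q \to Q) \lor (R \land (Q \to R))) \lor R = undefined \lor ⊤ = undefined
In K3: Q \to Q = undefined \to undefined = undefined
Q \to R = undefined \to ⊤ = ⊤
R \land (Q \to R) = ⊤ \land ⊤ = ⊤
(Q \to Q) \lor (R \land (Q \to R)) = undefined \lor ⊤ = ⊤
((Q \to Q) \lor (R \land (Q \to R))) \lor R = ⊤ \lor ⊤ = ⊤
They differ because Bochvar's internal three-valued logic and K3 treat undefined differently under the binary connectives.

undefined; ⊤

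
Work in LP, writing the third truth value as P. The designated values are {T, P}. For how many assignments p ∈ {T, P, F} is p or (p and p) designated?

p=T: T ✓
p=P: P ✓
p=F: F ·

2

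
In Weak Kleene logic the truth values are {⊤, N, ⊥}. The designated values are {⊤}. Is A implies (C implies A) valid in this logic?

No

Countermodel: A=⊤, C=N gives N, which is not designated.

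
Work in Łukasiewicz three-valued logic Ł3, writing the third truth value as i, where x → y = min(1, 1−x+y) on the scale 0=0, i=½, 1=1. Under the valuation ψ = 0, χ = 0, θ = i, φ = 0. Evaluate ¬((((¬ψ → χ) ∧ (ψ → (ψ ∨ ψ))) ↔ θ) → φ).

i

¬ψ = ¬0 = 1
¬ψ → χ = 1 → 0 = 0
ψ ∨ ψ = 0 ∨ 0 = 0
ψ → (ψ ∨ ψ) = 0 → 0 = 1
(¬ψ → χ) ∧ (ψ → (ψ ∨ ψ)) = 0 ∧ 1 = 0
((¬ψ → χ) ∧ (ψ → (ψ ∨ ψ))) ↔ θ = 0 ↔ i = i  [1 − |0−½|]
(((¬ψ → χ) ∧ (ψ → (ψ ∨ ψ))) ↔ θ) → φ = i → 0 = i
¬((((¬ψ → χ) ∧ (ψ → (ψ ∨ ψ))) ↔ θ) → φ) = ¬i = i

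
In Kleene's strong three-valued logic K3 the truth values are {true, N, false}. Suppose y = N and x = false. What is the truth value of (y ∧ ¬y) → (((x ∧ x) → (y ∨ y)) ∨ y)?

¬y = ¬N = N
y ∧ ¬y = N ∧ N = N
x ∧ x = false ∧ false = false
y ∨ y = N ∨ N = N
(x ∧ x) → (y ∨ y) = false → N = true  [¬false ∨ N]
((x ∧ x) → (y ∨ y)) ∨ y = true ∨ N = true
(y ∧ ¬y) → (((x ∧ x) → (y ∨ y)) ∨ y) = N → true = true

true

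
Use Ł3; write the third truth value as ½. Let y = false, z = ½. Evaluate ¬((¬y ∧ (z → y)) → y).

½

¬y = ¬false = true
z → y = ½ → false = ½  [min(1, 1−½+0)]
¬y ∧ (z → y) = true ∧ ½ = ½
(¬y ∧ (z → y)) → y = ½ → false = ½
¬((¬y ∧ (z → y)) → y) = ¬½ = ½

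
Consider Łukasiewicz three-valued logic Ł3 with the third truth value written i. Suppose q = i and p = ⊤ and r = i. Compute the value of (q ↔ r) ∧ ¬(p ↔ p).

q ↔ r = i ↔ i = ⊤  [1 − |½−½|]
p ↔ p = ⊤ ↔ ⊤ = ⊤
¬(p ↔ p) = ¬⊤ = ⊥
(q ↔ r) ∧ ¬(p ↔ p) = ⊤ ∧ ⊥ = ⊥

⊥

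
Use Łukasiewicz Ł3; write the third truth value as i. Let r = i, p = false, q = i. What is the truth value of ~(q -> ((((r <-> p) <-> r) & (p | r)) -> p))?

false

r <-> p = i <-> false = i  [1 − |½−0|]
(r <-> p) <-> r = i <-> i = true
p | r = false | i = i
((r <-> p) <-> r) & (p | r) = true & i = i
(((r <-> p) <-> r) & (p | r)) -> p = i -> false = i
q -> ((((r <-> p) <-> r) & (p | r)) -> p) = i -> i = true
~(q -> ((((r <-> p) <-> r) & (p | r)) -> p)) = ~true = false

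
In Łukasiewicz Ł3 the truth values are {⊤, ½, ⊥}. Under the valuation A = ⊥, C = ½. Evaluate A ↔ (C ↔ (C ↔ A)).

⊥

C ↔ A = ½ ↔ ⊥ = ½  [1 − |½−0|]
C ↔ (C ↔ A) = ½ ↔ ½ = ⊤
A ↔ (C ↔ (C ↔ A)) = ⊥ ↔ ⊤ = ⊥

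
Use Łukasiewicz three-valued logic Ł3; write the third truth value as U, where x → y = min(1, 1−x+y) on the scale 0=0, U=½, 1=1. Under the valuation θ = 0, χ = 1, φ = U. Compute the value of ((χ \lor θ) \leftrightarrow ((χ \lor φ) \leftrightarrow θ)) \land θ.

0

χ \lor θ = 1 \lor 0 = 1
χ \lor φ = 1 \lor U = 1
(χ \lor φ) \leftrightarrow θ = 1 \leftrightarrow 0 = 0
(χ \lor θ) \leftrightarrow ((χ \lor φ) \leftrightarrow θ) = 1 \leftrightarrow 0 = 0
((χ \lor θ) \leftrightarrow ((χ \lor φ) \leftrightarrow θ)) \land θ = 0 \land 0 = 0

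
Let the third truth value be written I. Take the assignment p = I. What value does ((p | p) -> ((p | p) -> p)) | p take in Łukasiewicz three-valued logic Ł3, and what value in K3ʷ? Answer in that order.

In Łukasiewicz three-valued logic Ł3: p | p = I | I = I
p | p = I | I = I
(p | p) -> p = I -> I = True  [min(1, 1−½+½)]
(p | p) -> ((p | p) -> p) = I -> True = True
((p | p) -> ((p | p) -> p)) | p = True | I = True
In K3ʷ: p | p = I | I = I
p | p = I | I = I
(p | p) -> p = I -> I = I  [any arg is the third value ⇒ result is the third value]
(p | p) -> ((p | p) -> p) = I -> I = I
((p | p) -> ((p | p) -> p)) | p = I | I = I
They differ because Łukasiewicz three-valued logic Ł3 and K3ʷ treat I differently under the binary connectives.

True; I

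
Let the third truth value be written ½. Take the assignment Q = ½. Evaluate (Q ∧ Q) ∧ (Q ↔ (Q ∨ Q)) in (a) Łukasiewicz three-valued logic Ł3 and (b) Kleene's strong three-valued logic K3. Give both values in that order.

In Łukasiewicz three-valued logic Ł3: Q ∧ Q = ½ ∧ ½ = ½
Q ∨ Q = ½ ∨ ½ = ½
Q ↔ (Q ∨ Q) = ½ ↔ ½ = 1  [1 − |½−½|]
(Q ∧ Q) ∧ (Q ↔ (Q ∨ Q)) = ½ ∧ 1 = ½
In Kleene's strong three-valued logic K3: Q ∧ Q = ½ ∧ ½ = ½
Q ∨ Q = ½ ∨ ½ = ½
Q ↔ (Q ∨ Q) = ½ ↔ ½ = ½
(Q ∧ Q) ∧ (Q ↔ (Q ∨ Q)) = ½ ∧ ½ = ½

½; ½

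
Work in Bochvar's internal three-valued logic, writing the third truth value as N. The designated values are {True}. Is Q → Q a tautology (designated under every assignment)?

Countermodel: Q=N gives N, which is not designated.

No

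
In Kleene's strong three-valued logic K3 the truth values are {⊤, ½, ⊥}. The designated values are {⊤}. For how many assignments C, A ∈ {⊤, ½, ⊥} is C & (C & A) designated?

Designated under: (C=⊤, A=⊤).

1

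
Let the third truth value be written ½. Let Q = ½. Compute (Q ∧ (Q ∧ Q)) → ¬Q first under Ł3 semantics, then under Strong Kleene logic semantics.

⊤; ½

In Ł3: Q ∧ Q = ½ ∧ ½ = ½
Q ∧ (Q ∧ Q) = ½ ∧ ½ = ½
¬Q = ¬½ = ½
(Q ∧ (Q ∧ Q)) → ¬Q = ½ → ½ = ⊤  [min(1, 1−½+½)]
In Strong Kleene logic: Q ∧ Q = ½ ∧ ½ = ½
Q ∧ (Q ∧ Q) = ½ ∧ ½ = ½
¬Q = ¬½ = ½
(Q ∧ (Q ∧ Q)) → ¬Q = ½ → ½ = ½
They differ because Ł3 and Strong Kleene logic treat ½ differently under implication.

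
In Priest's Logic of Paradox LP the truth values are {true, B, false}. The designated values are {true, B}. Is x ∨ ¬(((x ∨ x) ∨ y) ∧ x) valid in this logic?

Yes

Every assignment of x, y over {true, B, false} gives a value in {true, B}.
In particular, with x=B, y=B: x ∨ ¬(((x ∨ x) ∨ y) ∧ x) = B.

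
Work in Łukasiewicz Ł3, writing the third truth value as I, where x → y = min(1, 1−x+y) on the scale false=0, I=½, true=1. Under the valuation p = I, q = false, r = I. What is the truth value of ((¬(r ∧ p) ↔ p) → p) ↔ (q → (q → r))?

r ∧ p = I ∧ I = I
¬(r ∧ p) = ¬I = I
¬(r ∧ p) ↔ p = I ↔ I = true
(¬(r ∧ p) ↔ p) → p = true → I = I
q → r = false → I = true
q → (q → r) = false → true = true
((¬(r ∧ p) ↔ p) → p) ↔ (q → (q → r)) = I ↔ true = I

I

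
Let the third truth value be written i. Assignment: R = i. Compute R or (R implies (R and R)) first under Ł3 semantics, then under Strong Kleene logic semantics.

1; i

In Ł3: R and R = i and i = i
R implies (R and R) = i implies i = 1
R or (R implies (R and R)) = i or 1 = 1
In Strong Kleene logic: R and R = i and i = i
R implies (R and R) = i implies i = i  [not i or i]
R or (R implies (R and R)) = i or i = i
They differ because Ł3 and Strong Kleene logic treat i differently under implication.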